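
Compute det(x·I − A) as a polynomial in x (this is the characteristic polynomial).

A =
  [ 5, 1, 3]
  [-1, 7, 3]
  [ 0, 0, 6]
x^3 - 18*x^2 + 108*x - 216

Expanding det(x·I − A) (e.g. by cofactor expansion or by noting that A is similar to its Jordan form J, which has the same characteristic polynomial as A) gives
  χ_A(x) = x^3 - 18*x^2 + 108*x - 216
which factors as (x - 6)^3. The eigenvalues (with algebraic multiplicities) are λ = 6 with multiplicity 3.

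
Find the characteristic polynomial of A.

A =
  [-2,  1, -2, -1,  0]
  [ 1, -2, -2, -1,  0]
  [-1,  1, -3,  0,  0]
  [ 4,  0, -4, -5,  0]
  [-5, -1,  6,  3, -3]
x^5 + 15*x^4 + 90*x^3 + 270*x^2 + 405*x + 243

Expanding det(x·I − A) (e.g. by cofactor expansion or by noting that A is similar to its Jordan form J, which has the same characteristic polynomial as A) gives
  χ_A(x) = x^5 + 15*x^4 + 90*x^3 + 270*x^2 + 405*x + 243
which factors as (x + 3)^5. The eigenvalues (with algebraic multiplicities) are λ = -3 with multiplicity 5.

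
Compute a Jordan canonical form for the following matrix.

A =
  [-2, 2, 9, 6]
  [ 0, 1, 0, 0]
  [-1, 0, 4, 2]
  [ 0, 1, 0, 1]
J_2(1) ⊕ J_2(1)

The characteristic polynomial is
  det(x·I − A) = x^4 - 4*x^3 + 6*x^2 - 4*x + 1 = (x - 1)^4

Eigenvalues and multiplicities (the geometric multiplicity of λ is n − rank(A − λI), which equals the number of Jordan blocks for λ):
  λ = 1: algebraic multiplicity = 4, geometric multiplicity = 2

Determining the block sizes for each eigenvalue:
  λ = 1: with am = 4 and gm = 2, the partition is not yet determined (e.g. several partitions of 4 into 2 parts exist). Let N = A − (1)·I. Computing rank(N^1) = 2, rank(N^2) = 0; the number of blocks of size ≥ j is rank(N^{j−1}) − rank(N^j), giving [2, 2]. So we have 2 block(s) of size 2 → block sizes [2, 2]

Assembling the blocks gives a Jordan form
J =
  [1, 1, 0, 0]
  [0, 1, 0, 0]
  [0, 0, 1, 1]
  [0, 0, 0, 1]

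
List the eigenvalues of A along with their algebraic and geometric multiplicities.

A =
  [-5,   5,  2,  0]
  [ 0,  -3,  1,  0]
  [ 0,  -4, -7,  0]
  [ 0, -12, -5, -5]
λ = -5: alg = 4, geom = 2

Step 1 — factor the characteristic polynomial to read off the algebraic multiplicities:
  χ_A(x) = (x + 5)^4

Step 2 — compute geometric multiplicities via the rank-nullity identity g(λ) = n − rank(A − λI):
  rank(A − (-5)·I) = 2, so dim ker(A − (-5)·I) = n − 2 = 2

Summary:
  λ = -5: algebraic multiplicity = 4, geometric multiplicity = 2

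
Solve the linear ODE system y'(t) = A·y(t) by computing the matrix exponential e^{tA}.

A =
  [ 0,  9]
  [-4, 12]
e^{tA} =
  [-6*t*exp(6*t) + exp(6*t), 9*t*exp(6*t)]
  [-4*t*exp(6*t), 6*t*exp(6*t) + exp(6*t)]

Strategy: write A = P · J · P⁻¹ where J is a Jordan canonical form, so e^{tA} = P · e^{tJ} · P⁻¹, and e^{tJ} can be computed block-by-block.

A has Jordan form
J =
  [6, 1]
  [0, 6]
(up to reordering of blocks).

Per-block formulas:
  For a 2×2 Jordan block J_2(6): exp(t · J_2(6)) = e^(6t)·(I + t·N), where N is the 2×2 nilpotent shift.

After assembling e^{tJ} and conjugating by P, we get:

e^{tA} =
  [-6*t*exp(6*t) + exp(6*t), 9*t*exp(6*t)]
  [-4*t*exp(6*t), 6*t*exp(6*t) + exp(6*t)]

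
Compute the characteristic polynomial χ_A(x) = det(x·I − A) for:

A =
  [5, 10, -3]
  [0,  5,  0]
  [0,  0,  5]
x^3 - 15*x^2 + 75*x - 125

Expanding det(x·I − A) (e.g. by cofactor expansion or by noting that A is similar to its Jordan form J, which has the same characteristic polynomial as A) gives
  χ_A(x) = x^3 - 15*x^2 + 75*x - 125
which factors as (x - 5)^3. The eigenvalues (with algebraic multiplicities) are λ = 5 with multiplicity 3.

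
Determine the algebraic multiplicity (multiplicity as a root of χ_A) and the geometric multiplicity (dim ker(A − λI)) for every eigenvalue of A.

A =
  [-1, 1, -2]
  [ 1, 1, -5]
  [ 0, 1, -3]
λ = -1: alg = 3, geom = 1

Step 1 — factor the characteristic polynomial to read off the algebraic multiplicities:
  χ_A(x) = (x + 1)^3

Step 2 — compute geometric multiplicities via the rank-nullity identity g(λ) = n − rank(A − λI):
  rank(A − (-1)·I) = 2, so dim ker(A − (-1)·I) = n − 2 = 1

Summary:
  λ = -1: algebraic multiplicity = 3, geometric multiplicity = 1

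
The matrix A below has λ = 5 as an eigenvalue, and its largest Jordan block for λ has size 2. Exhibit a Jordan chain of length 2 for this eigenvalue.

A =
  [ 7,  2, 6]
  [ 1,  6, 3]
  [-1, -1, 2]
A Jordan chain for λ = 5 of length 2:
v_1 = (2, 1, -1)ᵀ
v_2 = (1, 0, 0)ᵀ

Let N = A − (5)·I. We want v_2 with N^2 v_2 = 0 but N^1 v_2 ≠ 0; then v_{j-1} := N · v_j for j = 2, …, 2.

Pick v_2 = (1, 0, 0)ᵀ.
Then v_1 = N · v_2 = (2, 1, -1)ᵀ.

Sanity check: (A − (5)·I) v_1 = (0, 0, 0)ᵀ = 0. ✓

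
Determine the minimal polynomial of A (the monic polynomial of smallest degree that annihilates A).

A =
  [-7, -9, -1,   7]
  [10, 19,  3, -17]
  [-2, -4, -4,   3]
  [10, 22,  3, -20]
x^3 + 9*x^2 + 27*x + 27

The characteristic polynomial is χ_A(x) = (x + 3)^4, so the eigenvalues are known. The minimal polynomial is
  m_A(x) = Π_λ (x − λ)^{k_λ}
where k_λ is the size of the *largest* Jordan block for λ (equivalently, the smallest k with (A − λI)^k v = 0 for every generalised eigenvector v of λ).

  λ = -3: largest Jordan block has size 3, contributing (x + 3)^3

So m_A(x) = (x + 3)^3 = x^3 + 9*x^2 + 27*x + 27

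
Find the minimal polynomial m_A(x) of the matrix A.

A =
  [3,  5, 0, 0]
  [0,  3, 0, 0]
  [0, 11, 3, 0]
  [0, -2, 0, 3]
x^2 - 6*x + 9

The characteristic polynomial is χ_A(x) = (x - 3)^4, so the eigenvalues are known. The minimal polynomial is
  m_A(x) = Π_λ (x − λ)^{k_λ}
where k_λ is the size of the *largest* Jordan block for λ (equivalently, the smallest k with (A − λI)^k v = 0 for every generalised eigenvector v of λ).

  λ = 3: largest Jordan block has size 2, contributing (x − 3)^2

So m_A(x) = (x - 3)^2 = x^2 - 6*x + 9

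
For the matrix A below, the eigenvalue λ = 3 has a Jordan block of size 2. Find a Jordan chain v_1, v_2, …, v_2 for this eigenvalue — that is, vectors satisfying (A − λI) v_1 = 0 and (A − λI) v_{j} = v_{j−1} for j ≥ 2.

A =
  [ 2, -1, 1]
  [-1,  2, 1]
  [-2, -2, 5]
A Jordan chain for λ = 3 of length 2:
v_1 = (-1, -1, -2)ᵀ
v_2 = (1, 0, 0)ᵀ

Let N = A − (3)·I. We want v_2 with N^2 v_2 = 0 but N^1 v_2 ≠ 0; then v_{j-1} := N · v_j for j = 2, …, 2.

Pick v_2 = (1, 0, 0)ᵀ.
Then v_1 = N · v_2 = (-1, -1, -2)ᵀ.

Sanity check: (A − (3)·I) v_1 = (0, 0, 0)ᵀ = 0. ✓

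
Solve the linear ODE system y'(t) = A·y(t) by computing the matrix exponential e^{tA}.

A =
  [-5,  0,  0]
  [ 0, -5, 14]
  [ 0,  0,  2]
e^{tA} =
  [exp(-5*t), 0, 0]
  [0, exp(-5*t), 2*exp(2*t) - 2*exp(-5*t)]
  [0, 0, exp(2*t)]

Strategy: write A = P · J · P⁻¹ where J is a Jordan canonical form, so e^{tA} = P · e^{tJ} · P⁻¹, and e^{tJ} can be computed block-by-block.

A has Jordan form
J =
  [-5,  0, 0]
  [ 0, -5, 0]
  [ 0,  0, 2]
(up to reordering of blocks).

Per-block formulas:
  For a 1×1 block at λ = -5: exp(t · [-5]) = [e^(-5t)].
  For a 1×1 block at λ = 2: exp(t · [2]) = [e^(2t)].

After assembling e^{tJ} and conjugating by P, we get:

e^{tA} =
  [exp(-5*t), 0, 0]
  [0, exp(-5*t), 2*exp(2*t) - 2*exp(-5*t)]
  [0, 0, exp(2*t)]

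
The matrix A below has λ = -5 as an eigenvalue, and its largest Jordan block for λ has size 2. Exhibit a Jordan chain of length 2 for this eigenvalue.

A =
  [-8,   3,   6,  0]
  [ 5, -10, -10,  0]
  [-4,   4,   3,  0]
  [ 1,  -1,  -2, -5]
A Jordan chain for λ = -5 of length 2:
v_1 = (-3, 5, -4, 1)ᵀ
v_2 = (1, 0, 0, 0)ᵀ

Let N = A − (-5)·I. We want v_2 with N^2 v_2 = 0 but N^1 v_2 ≠ 0; then v_{j-1} := N · v_j for j = 2, …, 2.

Pick v_2 = (1, 0, 0, 0)ᵀ.
Then v_1 = N · v_2 = (-3, 5, -4, 1)ᵀ.

Sanity check: (A − (-5)·I) v_1 = (0, 0, 0, 0)ᵀ = 0. ✓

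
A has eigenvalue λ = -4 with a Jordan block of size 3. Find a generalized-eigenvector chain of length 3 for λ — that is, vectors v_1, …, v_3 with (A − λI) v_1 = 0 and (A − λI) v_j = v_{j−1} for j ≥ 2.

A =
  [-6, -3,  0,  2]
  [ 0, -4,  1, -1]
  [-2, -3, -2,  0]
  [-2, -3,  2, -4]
A Jordan chain for λ = -4 of length 3:
v_1 = (1, 0, 1, 1)ᵀ
v_2 = (0, 1, 2, 2)ᵀ
v_3 = (0, 0, 1, 0)ᵀ

Let N = A − (-4)·I. We want v_3 with N^3 v_3 = 0 but N^2 v_3 ≠ 0; then v_{j-1} := N · v_j for j = 3, …, 2.

Pick v_3 = (0, 0, 1, 0)ᵀ.
Then v_2 = N · v_3 = (0, 1, 2, 2)ᵀ.
Then v_1 = N · v_2 = (1, 0, 1, 1)ᵀ.

Sanity check: (A − (-4)·I) v_1 = (0, 0, 0, 0)ᵀ = 0. ✓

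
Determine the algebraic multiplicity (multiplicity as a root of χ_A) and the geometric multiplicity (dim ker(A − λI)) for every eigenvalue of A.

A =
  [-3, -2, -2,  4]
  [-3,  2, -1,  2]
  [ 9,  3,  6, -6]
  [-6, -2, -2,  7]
λ = 3: alg = 4, geom = 3

Step 1 — factor the characteristic polynomial to read off the algebraic multiplicities:
  χ_A(x) = (x - 3)^4

Step 2 — compute geometric multiplicities via the rank-nullity identity g(λ) = n − rank(A − λI):
  rank(A − (3)·I) = 1, so dim ker(A − (3)·I) = n − 1 = 3

Summary:
  λ = 3: algebraic multiplicity = 4, geometric multiplicity = 3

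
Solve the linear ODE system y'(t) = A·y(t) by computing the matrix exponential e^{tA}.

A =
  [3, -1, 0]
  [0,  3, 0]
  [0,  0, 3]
e^{tA} =
  [exp(3*t), -t*exp(3*t), 0]
  [0, exp(3*t), 0]
  [0, 0, exp(3*t)]

Strategy: write A = P · J · P⁻¹ where J is a Jordan canonical form, so e^{tA} = P · e^{tJ} · P⁻¹, and e^{tJ} can be computed block-by-block.

A has Jordan form
J =
  [3, 1, 0]
  [0, 3, 0]
  [0, 0, 3]
(up to reordering of blocks).

Per-block formulas:
  For a 1×1 block at λ = 3: exp(t · [3]) = [e^(3t)].
  For a 2×2 Jordan block J_2(3): exp(t · J_2(3)) = e^(3t)·(I + t·N), where N is the 2×2 nilpotent shift.

After assembling e^{tJ} and conjugating by P, we get:

e^{tA} =
  [exp(3*t), -t*exp(3*t), 0]
  [0, exp(3*t), 0]
  [0, 0, exp(3*t)]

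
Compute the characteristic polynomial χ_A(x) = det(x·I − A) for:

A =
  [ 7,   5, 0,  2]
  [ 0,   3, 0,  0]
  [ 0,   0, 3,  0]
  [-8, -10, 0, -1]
x^4 - 12*x^3 + 54*x^2 - 108*x + 81

Expanding det(x·I − A) (e.g. by cofactor expansion or by noting that A is similar to its Jordan form J, which has the same characteristic polynomial as A) gives
  χ_A(x) = x^4 - 12*x^3 + 54*x^2 - 108*x + 81
which factors as (x - 3)^4. The eigenvalues (with algebraic multiplicities) are λ = 3 with multiplicity 4.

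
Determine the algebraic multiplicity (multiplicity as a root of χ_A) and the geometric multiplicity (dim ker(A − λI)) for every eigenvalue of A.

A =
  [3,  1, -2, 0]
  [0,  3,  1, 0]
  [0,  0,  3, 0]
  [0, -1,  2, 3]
λ = 3: alg = 4, geom = 2

Step 1 — factor the characteristic polynomial to read off the algebraic multiplicities:
  χ_A(x) = (x - 3)^4

Step 2 — compute geometric multiplicities via the rank-nullity identity g(λ) = n − rank(A − λI):
  rank(A − (3)·I) = 2, so dim ker(A − (3)·I) = n − 2 = 2

Summary:
  λ = 3: algebraic multiplicity = 4, geometric multiplicity = 2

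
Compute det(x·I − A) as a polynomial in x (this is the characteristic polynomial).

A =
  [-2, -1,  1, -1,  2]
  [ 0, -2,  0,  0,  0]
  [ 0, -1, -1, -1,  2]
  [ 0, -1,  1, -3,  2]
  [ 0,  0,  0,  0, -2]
x^5 + 10*x^4 + 40*x^3 + 80*x^2 + 80*x + 32

Expanding det(x·I − A) (e.g. by cofactor expansion or by noting that A is similar to its Jordan form J, which has the same characteristic polynomial as A) gives
  χ_A(x) = x^5 + 10*x^4 + 40*x^3 + 80*x^2 + 80*x + 32
which factors as (x + 2)^5. The eigenvalues (with algebraic multiplicities) are λ = -2 with multiplicity 5.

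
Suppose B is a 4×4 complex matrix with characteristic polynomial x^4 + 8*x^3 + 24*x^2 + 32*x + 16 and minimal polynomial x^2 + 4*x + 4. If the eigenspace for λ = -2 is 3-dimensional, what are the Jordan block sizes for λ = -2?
Block sizes for λ = -2: [2, 1, 1]

Step 1 — from the characteristic polynomial, algebraic multiplicity of λ = -2 is 4. From dim ker(B − (-2)·I) = 3, there are exactly 3 Jordan blocks for λ = -2.
Step 2 — from the minimal polynomial, the factor (x + 2)^2 tells us the largest block for λ = -2 has size 2.
Step 3 — with total size 4, 3 blocks, and largest block 2, the block sizes (in nonincreasing order) are [2, 1, 1].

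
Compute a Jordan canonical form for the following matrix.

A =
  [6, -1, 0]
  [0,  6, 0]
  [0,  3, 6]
J_2(6) ⊕ J_1(6)

The characteristic polynomial is
  det(x·I − A) = x^3 - 18*x^2 + 108*x - 216 = (x - 6)^3

Eigenvalues and multiplicities (the geometric multiplicity of λ is n − rank(A − λI), which equals the number of Jordan blocks for λ):
  λ = 6: algebraic multiplicity = 3, geometric multiplicity = 2

Determining the block sizes for each eigenvalue:
  λ = 6: 2 blocks summing to 3 forces exactly one block of size 2 and the rest size 1 → block sizes [2, 1]

Assembling the blocks gives a Jordan form
J =
  [6, 1, 0]
  [0, 6, 0]
  [0, 0, 6]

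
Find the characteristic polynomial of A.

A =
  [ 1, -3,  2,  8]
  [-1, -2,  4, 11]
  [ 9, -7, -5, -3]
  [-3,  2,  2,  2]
x^4 + 4*x^3 + 6*x^2 + 4*x + 1

Expanding det(x·I − A) (e.g. by cofactor expansion or by noting that A is similar to its Jordan form J, which has the same characteristic polynomial as A) gives
  χ_A(x) = x^4 + 4*x^3 + 6*x^2 + 4*x + 1
which factors as (x + 1)^4. The eigenvalues (with algebraic multiplicities) are λ = -1 with multiplicity 4.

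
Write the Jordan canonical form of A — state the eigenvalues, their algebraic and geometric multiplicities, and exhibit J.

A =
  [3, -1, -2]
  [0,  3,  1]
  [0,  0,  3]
J_3(3)

The characteristic polynomial is
  det(x·I − A) = x^3 - 9*x^2 + 27*x - 27 = (x - 3)^3

Eigenvalues and multiplicities (the geometric multiplicity of λ is n − rank(A − λI), which equals the number of Jordan blocks for λ):
  λ = 3: algebraic multiplicity = 3, geometric multiplicity = 1

Determining the block sizes for each eigenvalue:
  λ = 3: one block (gm = 1), so the single block has size am = 3 → block sizes [3]

Assembling the blocks gives a Jordan form
J =
  [3, 1, 0]
  [0, 3, 1]
  [0, 0, 3]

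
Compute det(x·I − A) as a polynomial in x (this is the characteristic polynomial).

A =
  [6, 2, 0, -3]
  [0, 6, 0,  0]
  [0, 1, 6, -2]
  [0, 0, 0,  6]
x^4 - 24*x^3 + 216*x^2 - 864*x + 1296

Expanding det(x·I − A) (e.g. by cofactor expansion or by noting that A is similar to its Jordan form J, which has the same characteristic polynomial as A) gives
  χ_A(x) = x^4 - 24*x^3 + 216*x^2 - 864*x + 1296
which factors as (x - 6)^4. The eigenvalues (with algebraic multiplicities) are λ = 6 with multiplicity 4.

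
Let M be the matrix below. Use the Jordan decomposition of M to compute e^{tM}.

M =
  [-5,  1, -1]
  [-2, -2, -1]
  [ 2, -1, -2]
e^{tM} =
  [-2*t*exp(-3*t) + exp(-3*t), t*exp(-3*t), -t*exp(-3*t)]
  [-2*t*exp(-3*t), t*exp(-3*t) + exp(-3*t), -t*exp(-3*t)]
  [2*t*exp(-3*t), -t*exp(-3*t), t*exp(-3*t) + exp(-3*t)]

Strategy: write M = P · J · P⁻¹ where J is a Jordan canonical form, so e^{tM} = P · e^{tJ} · P⁻¹, and e^{tJ} can be computed block-by-block.

M has Jordan form
J =
  [-3,  1,  0]
  [ 0, -3,  0]
  [ 0,  0, -3]
(up to reordering of blocks).

Per-block formulas:
  For a 2×2 Jordan block J_2(-3): exp(t · J_2(-3)) = e^(-3t)·(I + t·N), where N is the 2×2 nilpotent shift.
  For a 1×1 block at λ = -3: exp(t · [-3]) = [e^(-3t)].

After assembling e^{tJ} and conjugating by P, we get:

e^{tM} =
  [-2*t*exp(-3*t) + exp(-3*t), t*exp(-3*t), -t*exp(-3*t)]
  [-2*t*exp(-3*t), t*exp(-3*t) + exp(-3*t), -t*exp(-3*t)]
  [2*t*exp(-3*t), -t*exp(-3*t), t*exp(-3*t) + exp(-3*t)]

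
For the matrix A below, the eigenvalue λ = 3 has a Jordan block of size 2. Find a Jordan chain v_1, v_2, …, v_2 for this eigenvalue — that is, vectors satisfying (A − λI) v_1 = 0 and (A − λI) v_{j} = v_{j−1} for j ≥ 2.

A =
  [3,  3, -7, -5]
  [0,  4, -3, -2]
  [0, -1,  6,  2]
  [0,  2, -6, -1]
A Jordan chain for λ = 3 of length 2:
v_1 = (3, 1, -1, 2)ᵀ
v_2 = (0, 1, 0, 0)ᵀ

Let N = A − (3)·I. We want v_2 with N^2 v_2 = 0 but N^1 v_2 ≠ 0; then v_{j-1} := N · v_j for j = 2, …, 2.

Pick v_2 = (0, 1, 0, 0)ᵀ.
Then v_1 = N · v_2 = (3, 1, -1, 2)ᵀ.

Sanity check: (A − (3)·I) v_1 = (0, 0, 0, 0)ᵀ = 0. ✓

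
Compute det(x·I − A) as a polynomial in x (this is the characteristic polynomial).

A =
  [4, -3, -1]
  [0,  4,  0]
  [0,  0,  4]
x^3 - 12*x^2 + 48*x - 64

Expanding det(x·I − A) (e.g. by cofactor expansion or by noting that A is similar to its Jordan form J, which has the same characteristic polynomial as A) gives
  χ_A(x) = x^3 - 12*x^2 + 48*x - 64
which factors as (x - 4)^3. The eigenvalues (with algebraic multiplicities) are λ = 4 with multiplicity 3.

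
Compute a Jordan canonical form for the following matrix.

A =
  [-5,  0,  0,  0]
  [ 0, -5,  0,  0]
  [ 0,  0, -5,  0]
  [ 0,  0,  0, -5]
J_1(-5) ⊕ J_1(-5) ⊕ J_1(-5) ⊕ J_1(-5)

The characteristic polynomial is
  det(x·I − A) = x^4 + 20*x^3 + 150*x^2 + 500*x + 625 = (x + 5)^4

Eigenvalues and multiplicities (the geometric multiplicity of λ is n − rank(A − λI), which equals the number of Jordan blocks for λ):
  λ = -5: algebraic multiplicity = 4, geometric multiplicity = 4

Determining the block sizes for each eigenvalue:
  λ = -5: gm = am = 4, so every block has size 1 → block sizes [1, 1, 1, 1]

Assembling the blocks gives a Jordan form
J =
  [-5,  0,  0,  0]
  [ 0, -5,  0,  0]
  [ 0,  0, -5,  0]
  [ 0,  0,  0, -5]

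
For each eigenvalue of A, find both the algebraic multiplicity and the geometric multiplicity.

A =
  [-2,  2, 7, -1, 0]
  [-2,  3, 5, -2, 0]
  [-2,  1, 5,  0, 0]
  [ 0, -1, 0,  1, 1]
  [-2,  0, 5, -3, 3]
λ = 2: alg = 5, geom = 2

Step 1 — factor the characteristic polynomial to read off the algebraic multiplicities:
  χ_A(x) = (x - 2)^5

Step 2 — compute geometric multiplicities via the rank-nullity identity g(λ) = n − rank(A − λI):
  rank(A − (2)·I) = 3, so dim ker(A − (2)·I) = n − 3 = 2

Summary:
  λ = 2: algebraic multiplicity = 5, geometric multiplicity = 2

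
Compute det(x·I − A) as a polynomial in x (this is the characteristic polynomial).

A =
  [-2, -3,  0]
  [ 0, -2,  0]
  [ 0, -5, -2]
x^3 + 6*x^2 + 12*x + 8

Expanding det(x·I − A) (e.g. by cofactor expansion or by noting that A is similar to its Jordan form J, which has the same characteristic polynomial as A) gives
  χ_A(x) = x^3 + 6*x^2 + 12*x + 8
which factors as (x + 2)^3. The eigenvalues (with algebraic multiplicities) are λ = -2 with multiplicity 3.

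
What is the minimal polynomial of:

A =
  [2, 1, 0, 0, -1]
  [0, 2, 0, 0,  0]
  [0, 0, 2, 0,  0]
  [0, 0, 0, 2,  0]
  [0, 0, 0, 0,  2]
x^2 - 4*x + 4

The characteristic polynomial is χ_A(x) = (x - 2)^5, so the eigenvalues are known. The minimal polynomial is
  m_A(x) = Π_λ (x − λ)^{k_λ}
where k_λ is the size of the *largest* Jordan block for λ (equivalently, the smallest k with (A − λI)^k v = 0 for every generalised eigenvector v of λ).

  λ = 2: largest Jordan block has size 2, contributing (x − 2)^2

So m_A(x) = (x - 2)^2 = x^2 - 4*x + 4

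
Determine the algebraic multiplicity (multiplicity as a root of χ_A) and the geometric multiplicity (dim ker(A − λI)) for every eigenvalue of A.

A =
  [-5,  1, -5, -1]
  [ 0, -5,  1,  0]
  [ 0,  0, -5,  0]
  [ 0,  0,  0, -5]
λ = -5: alg = 4, geom = 2

Step 1 — factor the characteristic polynomial to read off the algebraic multiplicities:
  χ_A(x) = (x + 5)^4

Step 2 — compute geometric multiplicities via the rank-nullity identity g(λ) = n − rank(A − λI):
  rank(A − (-5)·I) = 2, so dim ker(A − (-5)·I) = n − 2 = 2

Summary:
  λ = -5: algebraic multiplicity = 4, geometric multiplicity = 2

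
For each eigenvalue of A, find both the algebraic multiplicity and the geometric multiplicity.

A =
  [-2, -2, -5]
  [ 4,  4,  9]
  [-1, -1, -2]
λ = 0: alg = 3, geom = 1

Step 1 — factor the characteristic polynomial to read off the algebraic multiplicities:
  χ_A(x) = x^3

Step 2 — compute geometric multiplicities via the rank-nullity identity g(λ) = n − rank(A − λI):
  rank(A − (0)·I) = 2, so dim ker(A − (0)·I) = n − 2 = 1

Summary:
  λ = 0: algebraic multiplicity = 3, geometric multiplicity = 1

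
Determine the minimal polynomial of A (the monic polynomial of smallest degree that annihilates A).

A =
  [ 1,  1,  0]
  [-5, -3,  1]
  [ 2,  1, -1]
x^3 + 3*x^2 + 3*x + 1

The characteristic polynomial is χ_A(x) = (x + 1)^3, so the eigenvalues are known. The minimal polynomial is
  m_A(x) = Π_λ (x − λ)^{k_λ}
where k_λ is the size of the *largest* Jordan block for λ (equivalently, the smallest k with (A − λI)^k v = 0 for every generalised eigenvector v of λ).

  λ = -1: largest Jordan block has size 3, contributing (x + 1)^3

So m_A(x) = (x + 1)^3 = x^3 + 3*x^2 + 3*x + 1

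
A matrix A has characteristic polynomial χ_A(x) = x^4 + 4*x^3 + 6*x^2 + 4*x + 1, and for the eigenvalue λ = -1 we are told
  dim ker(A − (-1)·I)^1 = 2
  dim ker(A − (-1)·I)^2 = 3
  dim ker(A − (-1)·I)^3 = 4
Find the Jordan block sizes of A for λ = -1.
Block sizes for λ = -1: [3, 1]

From the dimensions of kernels of powers, the number of Jordan blocks of size at least j is d_j − d_{j−1} where d_j = dim ker(N^j) (with d_0 = 0). Computing the differences gives [2, 1, 1].
The number of blocks of size exactly k is (#blocks of size ≥ k) − (#blocks of size ≥ k + 1), so the partition is: 1 block(s) of size 1, 1 block(s) of size 3.
In nonincreasing order the block sizes are [3, 1].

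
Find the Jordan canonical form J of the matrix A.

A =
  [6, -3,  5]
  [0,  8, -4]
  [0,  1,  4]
J_3(6)

The characteristic polynomial is
  det(x·I − A) = x^3 - 18*x^2 + 108*x - 216 = (x - 6)^3

Eigenvalues and multiplicities (the geometric multiplicity of λ is n − rank(A − λI), which equals the number of Jordan blocks for λ):
  λ = 6: algebraic multiplicity = 3, geometric multiplicity = 1

Determining the block sizes for each eigenvalue:
  λ = 6: one block (gm = 1), so the single block has size am = 3 → block sizes [3]

Assembling the blocks gives a Jordan form
J =
  [6, 1, 0]
  [0, 6, 1]
  [0, 0, 6]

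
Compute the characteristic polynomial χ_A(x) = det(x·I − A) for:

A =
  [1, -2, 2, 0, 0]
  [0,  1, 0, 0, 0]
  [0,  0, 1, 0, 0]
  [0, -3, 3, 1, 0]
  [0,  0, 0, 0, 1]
x^5 - 5*x^4 + 10*x^3 - 10*x^2 + 5*x - 1

Expanding det(x·I − A) (e.g. by cofactor expansion or by noting that A is similar to its Jordan form J, which has the same characteristic polynomial as A) gives
  χ_A(x) = x^5 - 5*x^4 + 10*x^3 - 10*x^2 + 5*x - 1
which factors as (x - 1)^5. The eigenvalues (with algebraic multiplicities) are λ = 1 with multiplicity 5.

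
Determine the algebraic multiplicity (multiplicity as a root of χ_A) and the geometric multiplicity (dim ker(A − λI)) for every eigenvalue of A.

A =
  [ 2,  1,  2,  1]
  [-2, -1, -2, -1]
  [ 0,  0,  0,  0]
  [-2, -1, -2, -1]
λ = 0: alg = 4, geom = 3

Step 1 — factor the characteristic polynomial to read off the algebraic multiplicities:
  χ_A(x) = x^4

Step 2 — compute geometric multiplicities via the rank-nullity identity g(λ) = n − rank(A − λI):
  rank(A − (0)·I) = 1, so dim ker(A − (0)·I) = n − 1 = 3

Summary:
  λ = 0: algebraic multiplicity = 4, geometric multiplicity = 3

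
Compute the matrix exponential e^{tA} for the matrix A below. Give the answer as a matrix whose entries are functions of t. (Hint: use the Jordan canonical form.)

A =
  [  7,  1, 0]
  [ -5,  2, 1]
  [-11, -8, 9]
e^{tA} =
  [-2*t^2*exp(6*t) + t*exp(6*t) + exp(6*t), -3*t^2*exp(6*t)/2 + t*exp(6*t), t^2*exp(6*t)/2]
  [2*t^2*exp(6*t) - 5*t*exp(6*t), 3*t^2*exp(6*t)/2 - 4*t*exp(6*t) + exp(6*t), -t^2*exp(6*t)/2 + t*exp(6*t)]
  [-2*t^2*exp(6*t) - 11*t*exp(6*t), -3*t^2*exp(6*t)/2 - 8*t*exp(6*t), t^2*exp(6*t)/2 + 3*t*exp(6*t) + exp(6*t)]

Strategy: write A = P · J · P⁻¹ where J is a Jordan canonical form, so e^{tA} = P · e^{tJ} · P⁻¹, and e^{tJ} can be computed block-by-block.

A has Jordan form
J =
  [6, 1, 0]
  [0, 6, 1]
  [0, 0, 6]
(up to reordering of blocks).

Per-block formulas:
  For a 3×3 Jordan block J_3(6): exp(t · J_3(6)) = e^(6t)·(I + t·N + (t^2/2)·N^2), where N is the 3×3 nilpotent shift.

After assembling e^{tJ} and conjugating by P, we get:

e^{tA} =
  [-2*t^2*exp(6*t) + t*exp(6*t) + exp(6*t), -3*t^2*exp(6*t)/2 + t*exp(6*t), t^2*exp(6*t)/2]
  [2*t^2*exp(6*t) - 5*t*exp(6*t), 3*t^2*exp(6*t)/2 - 4*t*exp(6*t) + exp(6*t), -t^2*exp(6*t)/2 + t*exp(6*t)]
  [-2*t^2*exp(6*t) - 11*t*exp(6*t), -3*t^2*exp(6*t)/2 - 8*t*exp(6*t), t^2*exp(6*t)/2 + 3*t*exp(6*t) + exp(6*t)]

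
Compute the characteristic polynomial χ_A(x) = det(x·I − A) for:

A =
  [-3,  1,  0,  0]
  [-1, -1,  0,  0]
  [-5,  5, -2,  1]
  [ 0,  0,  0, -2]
x^4 + 8*x^3 + 24*x^2 + 32*x + 16

Expanding det(x·I − A) (e.g. by cofactor expansion or by noting that A is similar to its Jordan form J, which has the same characteristic polynomial as A) gives
  χ_A(x) = x^4 + 8*x^3 + 24*x^2 + 32*x + 16
which factors as (x + 2)^4. The eigenvalues (with algebraic multiplicities) are λ = -2 with multiplicity 4.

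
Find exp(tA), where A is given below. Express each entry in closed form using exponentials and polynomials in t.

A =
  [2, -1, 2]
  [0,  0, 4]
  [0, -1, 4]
e^{tA} =
  [exp(2*t), -t*exp(2*t), 2*t*exp(2*t)]
  [0, -2*t*exp(2*t) + exp(2*t), 4*t*exp(2*t)]
  [0, -t*exp(2*t), 2*t*exp(2*t) + exp(2*t)]

Strategy: write A = P · J · P⁻¹ where J is a Jordan canonical form, so e^{tA} = P · e^{tJ} · P⁻¹, and e^{tJ} can be computed block-by-block.

A has Jordan form
J =
  [2, 1, 0]
  [0, 2, 0]
  [0, 0, 2]
(up to reordering of blocks).

Per-block formulas:
  For a 1×1 block at λ = 2: exp(t · [2]) = [e^(2t)].
  For a 2×2 Jordan block J_2(2): exp(t · J_2(2)) = e^(2t)·(I + t·N), where N is the 2×2 nilpotent shift.

After assembling e^{tJ} and conjugating by P, we get:

e^{tA} =
  [exp(2*t), -t*exp(2*t), 2*t*exp(2*t)]
  [0, -2*t*exp(2*t) + exp(2*t), 4*t*exp(2*t)]
  [0, -t*exp(2*t), 2*t*exp(2*t) + exp(2*t)]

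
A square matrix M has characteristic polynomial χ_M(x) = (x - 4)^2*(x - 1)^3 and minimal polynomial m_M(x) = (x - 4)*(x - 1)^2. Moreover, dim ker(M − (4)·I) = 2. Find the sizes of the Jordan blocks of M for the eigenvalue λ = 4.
Block sizes for λ = 4: [1, 1]

Step 1 — from the characteristic polynomial, algebraic multiplicity of λ = 4 is 2. From dim ker(M − (4)·I) = 2, there are exactly 2 Jordan blocks for λ = 4.
Step 2 — from the minimal polynomial, the factor (x − 4) tells us the largest block for λ = 4 has size 1.
Step 3 — with total size 2, 2 blocks, and largest block 1, the block sizes (in nonincreasing order) are [1, 1].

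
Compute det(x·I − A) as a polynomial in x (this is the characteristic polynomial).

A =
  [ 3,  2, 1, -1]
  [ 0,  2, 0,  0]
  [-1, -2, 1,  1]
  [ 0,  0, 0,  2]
x^4 - 8*x^3 + 24*x^2 - 32*x + 16

Expanding det(x·I − A) (e.g. by cofactor expansion or by noting that A is similar to its Jordan form J, which has the same characteristic polynomial as A) gives
  χ_A(x) = x^4 - 8*x^3 + 24*x^2 - 32*x + 16
which factors as (x - 2)^4. The eigenvalues (with algebraic multiplicities) are λ = 2 with multiplicity 4.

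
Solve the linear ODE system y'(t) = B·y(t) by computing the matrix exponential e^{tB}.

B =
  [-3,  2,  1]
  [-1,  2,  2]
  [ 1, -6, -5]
e^{tB} =
  [-t*exp(-2*t) + exp(-2*t), 2*t*exp(-2*t), t*exp(-2*t)]
  [-t^2*exp(-2*t)/2 - t*exp(-2*t), t^2*exp(-2*t) + 4*t*exp(-2*t) + exp(-2*t), t^2*exp(-2*t)/2 + 2*t*exp(-2*t)]
  [t^2*exp(-2*t) + t*exp(-2*t), -2*t^2*exp(-2*t) - 6*t*exp(-2*t), -t^2*exp(-2*t) - 3*t*exp(-2*t) + exp(-2*t)]

Strategy: write B = P · J · P⁻¹ where J is a Jordan canonical form, so e^{tB} = P · e^{tJ} · P⁻¹, and e^{tJ} can be computed block-by-block.

B has Jordan form
J =
  [-2,  1,  0]
  [ 0, -2,  1]
  [ 0,  0, -2]
(up to reordering of blocks).

Per-block formulas:
  For a 3×3 Jordan block J_3(-2): exp(t · J_3(-2)) = e^(-2t)·(I + t·N + (t^2/2)·N^2), where N is the 3×3 nilpotent shift.

After assembling e^{tJ} and conjugating by P, we get:

e^{tB} =
  [-t*exp(-2*t) + exp(-2*t), 2*t*exp(-2*t), t*exp(-2*t)]
  [-t^2*exp(-2*t)/2 - t*exp(-2*t), t^2*exp(-2*t) + 4*t*exp(-2*t) + exp(-2*t), t^2*exp(-2*t)/2 + 2*t*exp(-2*t)]
  [t^2*exp(-2*t) + t*exp(-2*t), -2*t^2*exp(-2*t) - 6*t*exp(-2*t), -t^2*exp(-2*t) - 3*t*exp(-2*t) + exp(-2*t)]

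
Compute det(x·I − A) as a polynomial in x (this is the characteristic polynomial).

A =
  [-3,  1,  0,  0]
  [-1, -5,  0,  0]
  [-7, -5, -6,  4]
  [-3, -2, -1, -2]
x^4 + 16*x^3 + 96*x^2 + 256*x + 256

Expanding det(x·I − A) (e.g. by cofactor expansion or by noting that A is similar to its Jordan form J, which has the same characteristic polynomial as A) gives
  χ_A(x) = x^4 + 16*x^3 + 96*x^2 + 256*x + 256
which factors as (x + 4)^4. The eigenvalues (with algebraic multiplicities) are λ = -4 with multiplicity 4.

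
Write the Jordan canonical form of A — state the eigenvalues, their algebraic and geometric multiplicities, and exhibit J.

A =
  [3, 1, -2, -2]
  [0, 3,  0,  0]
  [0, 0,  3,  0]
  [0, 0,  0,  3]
J_2(3) ⊕ J_1(3) ⊕ J_1(3)

The characteristic polynomial is
  det(x·I − A) = x^4 - 12*x^3 + 54*x^2 - 108*x + 81 = (x - 3)^4

Eigenvalues and multiplicities (the geometric multiplicity of λ is n − rank(A − λI), which equals the number of Jordan blocks for λ):
  λ = 3: algebraic multiplicity = 4, geometric multiplicity = 3

Determining the block sizes for each eigenvalue:
  λ = 3: 3 blocks summing to 4 forces exactly one block of size 2 and the rest size 1 → block sizes [2, 1, 1]

Assembling the blocks gives a Jordan form
J =
  [3, 1, 0, 0]
  [0, 3, 0, 0]
  [0, 0, 3, 0]
  [0, 0, 0, 3]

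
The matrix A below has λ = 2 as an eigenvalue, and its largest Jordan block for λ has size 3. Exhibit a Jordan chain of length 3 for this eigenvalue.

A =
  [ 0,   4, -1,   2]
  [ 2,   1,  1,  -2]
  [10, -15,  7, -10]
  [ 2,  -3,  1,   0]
A Jordan chain for λ = 2 of length 3:
v_1 = (6, 0, -20, -4)ᵀ
v_2 = (-2, 2, 10, 2)ᵀ
v_3 = (1, 0, 0, 0)ᵀ

Let N = A − (2)·I. We want v_3 with N^3 v_3 = 0 but N^2 v_3 ≠ 0; then v_{j-1} := N · v_j for j = 3, …, 2.

Pick v_3 = (1, 0, 0, 0)ᵀ.
Then v_2 = N · v_3 = (-2, 2, 10, 2)ᵀ.
Then v_1 = N · v_2 = (6, 0, -20, -4)ᵀ.

Sanity check: (A − (2)·I) v_1 = (0, 0, 0, 0)ᵀ = 0. ✓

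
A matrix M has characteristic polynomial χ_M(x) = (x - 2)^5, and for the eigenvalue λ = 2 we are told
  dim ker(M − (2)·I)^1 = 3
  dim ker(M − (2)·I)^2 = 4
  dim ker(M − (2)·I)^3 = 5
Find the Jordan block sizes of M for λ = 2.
Block sizes for λ = 2: [3, 1, 1]

From the dimensions of kernels of powers, the number of Jordan blocks of size at least j is d_j − d_{j−1} where d_j = dim ker(N^j) (with d_0 = 0). Computing the differences gives [3, 1, 1].
The number of blocks of size exactly k is (#blocks of size ≥ k) − (#blocks of size ≥ k + 1), so the partition is: 2 block(s) of size 1, 1 block(s) of size 3.
In nonincreasing order the block sizes are [3, 1, 1].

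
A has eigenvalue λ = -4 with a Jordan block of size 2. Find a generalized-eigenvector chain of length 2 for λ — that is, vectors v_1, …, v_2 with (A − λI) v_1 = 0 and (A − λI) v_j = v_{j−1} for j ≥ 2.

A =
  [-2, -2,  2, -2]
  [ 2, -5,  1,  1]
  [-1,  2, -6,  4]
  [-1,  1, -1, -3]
A Jordan chain for λ = -4 of length 2:
v_1 = (2, 2, -1, -1)ᵀ
v_2 = (1, 0, 0, 0)ᵀ

Let N = A − (-4)·I. We want v_2 with N^2 v_2 = 0 but N^1 v_2 ≠ 0; then v_{j-1} := N · v_j for j = 2, …, 2.

Pick v_2 = (1, 0, 0, 0)ᵀ.
Then v_1 = N · v_2 = (2, 2, -1, -1)ᵀ.

Sanity check: (A − (-4)·I) v_1 = (0, 0, 0, 0)ᵀ = 0. ✓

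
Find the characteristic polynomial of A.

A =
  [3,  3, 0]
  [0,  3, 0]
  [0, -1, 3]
x^3 - 9*x^2 + 27*x - 27

Expanding det(x·I − A) (e.g. by cofactor expansion or by noting that A is similar to its Jordan form J, which has the same characteristic polynomial as A) gives
  χ_A(x) = x^3 - 9*x^2 + 27*x - 27
which factors as (x - 3)^3. The eigenvalues (with algebraic multiplicities) are λ = 3 with multiplicity 3.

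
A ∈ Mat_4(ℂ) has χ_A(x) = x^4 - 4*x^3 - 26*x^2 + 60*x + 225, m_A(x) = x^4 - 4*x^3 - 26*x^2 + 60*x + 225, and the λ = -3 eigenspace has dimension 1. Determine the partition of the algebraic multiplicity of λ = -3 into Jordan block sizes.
Block sizes for λ = -3: [2]

Step 1 — from the characteristic polynomial, algebraic multiplicity of λ = -3 is 2. From dim ker(A − (-3)·I) = 1, there are exactly 1 Jordan blocks for λ = -3.
Step 2 — from the minimal polynomial, the factor (x + 3)^2 tells us the largest block for λ = -3 has size 2.
Step 3 — with total size 2, 1 blocks, and largest block 2, the block sizes (in nonincreasing order) are [2].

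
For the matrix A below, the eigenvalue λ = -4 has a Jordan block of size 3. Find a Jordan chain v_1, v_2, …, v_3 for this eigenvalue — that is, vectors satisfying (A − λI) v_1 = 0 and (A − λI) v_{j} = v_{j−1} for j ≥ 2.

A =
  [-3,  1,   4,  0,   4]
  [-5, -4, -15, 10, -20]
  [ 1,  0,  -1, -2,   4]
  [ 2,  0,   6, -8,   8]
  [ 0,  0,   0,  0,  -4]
A Jordan chain for λ = -4 of length 3:
v_1 = (1, -5, 1, 2, 0)ᵀ
v_2 = (1, 0, 0, 0, 0)ᵀ
v_3 = (0, 1, 0, 0, 0)ᵀ

Let N = A − (-4)·I. We want v_3 with N^3 v_3 = 0 but N^2 v_3 ≠ 0; then v_{j-1} := N · v_j for j = 3, …, 2.

Pick v_3 = (0, 1, 0, 0, 0)ᵀ.
Then v_2 = N · v_3 = (1, 0, 0, 0, 0)ᵀ.
Then v_1 = N · v_2 = (1, -5, 1, 2, 0)ᵀ.

Sanity check: (A − (-4)·I) v_1 = (0, 0, 0, 0, 0)ᵀ = 0. ✓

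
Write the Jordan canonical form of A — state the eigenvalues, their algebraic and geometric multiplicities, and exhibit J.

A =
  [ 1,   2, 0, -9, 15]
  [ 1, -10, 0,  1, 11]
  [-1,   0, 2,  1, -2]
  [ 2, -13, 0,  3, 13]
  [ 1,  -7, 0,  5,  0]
J_2(-5) ⊕ J_3(2)

The characteristic polynomial is
  det(x·I − A) = x^5 + 4*x^4 - 23*x^3 - 38*x^2 + 220*x - 200 = (x - 2)^3*(x + 5)^2

Eigenvalues and multiplicities (the geometric multiplicity of λ is n − rank(A − λI), which equals the number of Jordan blocks for λ):
  λ = -5: algebraic multiplicity = 2, geometric multiplicity = 1
  λ = 2: algebraic multiplicity = 3, geometric multiplicity = 1

Determining the block sizes for each eigenvalue:
  λ = -5: one block (gm = 1), so the single block has size am = 2 → block sizes [2]
  λ = 2: one block (gm = 1), so the single block has size am = 3 → block sizes [3]

Assembling the blocks gives a Jordan form
J =
  [-5,  1, 0, 0, 0]
  [ 0, -5, 0, 0, 0]
  [ 0,  0, 2, 1, 0]
  [ 0,  0, 0, 2, 1]
  [ 0,  0, 0, 0, 2]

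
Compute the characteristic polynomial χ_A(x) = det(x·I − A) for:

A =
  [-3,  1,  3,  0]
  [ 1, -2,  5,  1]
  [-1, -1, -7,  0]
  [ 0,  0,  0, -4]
x^4 + 16*x^3 + 96*x^2 + 256*x + 256

Expanding det(x·I − A) (e.g. by cofactor expansion or by noting that A is similar to its Jordan form J, which has the same characteristic polynomial as A) gives
  χ_A(x) = x^4 + 16*x^3 + 96*x^2 + 256*x + 256
which factors as (x + 4)^4. The eigenvalues (with algebraic multiplicities) are λ = -4 with multiplicity 4.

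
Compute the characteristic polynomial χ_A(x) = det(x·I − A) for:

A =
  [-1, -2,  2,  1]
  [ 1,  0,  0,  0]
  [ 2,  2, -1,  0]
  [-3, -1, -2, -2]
x^4 + 4*x^3 + 6*x^2 + 4*x + 1

Expanding det(x·I − A) (e.g. by cofactor expansion or by noting that A is similar to its Jordan form J, which has the same characteristic polynomial as A) gives
  χ_A(x) = x^4 + 4*x^3 + 6*x^2 + 4*x + 1
which factors as (x + 1)^4. The eigenvalues (with algebraic multiplicities) are λ = -1 with multiplicity 4.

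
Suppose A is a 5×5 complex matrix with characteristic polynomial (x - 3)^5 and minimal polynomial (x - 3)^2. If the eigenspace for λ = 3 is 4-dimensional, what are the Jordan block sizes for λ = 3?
Block sizes for λ = 3: [2, 1, 1, 1]

Step 1 — from the characteristic polynomial, algebraic multiplicity of λ = 3 is 5. From dim ker(A − (3)·I) = 4, there are exactly 4 Jordan blocks for λ = 3.
Step 2 — from the minimal polynomial, the factor (x − 3)^2 tells us the largest block for λ = 3 has size 2.
Step 3 — with total size 5, 4 blocks, and largest block 2, the block sizes (in nonincreasing order) are [2, 1, 1, 1].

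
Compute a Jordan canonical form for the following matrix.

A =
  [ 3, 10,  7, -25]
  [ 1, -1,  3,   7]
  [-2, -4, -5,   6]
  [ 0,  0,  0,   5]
J_3(-1) ⊕ J_1(5)

The characteristic polynomial is
  det(x·I − A) = x^4 - 2*x^3 - 12*x^2 - 14*x - 5 = (x - 5)*(x + 1)^3

Eigenvalues and multiplicities (the geometric multiplicity of λ is n − rank(A − λI), which equals the number of Jordan blocks for λ):
  λ = -1: algebraic multiplicity = 3, geometric multiplicity = 1
  λ = 5: algebraic multiplicity = 1, geometric multiplicity = 1

Determining the block sizes for each eigenvalue:
  λ = -1: one block (gm = 1), so the single block has size am = 3 → block sizes [3]
  λ = 5: one block (gm = 1), so the single block has size am = 1 → block sizes [1]

Assembling the blocks gives a Jordan form
J =
  [-1,  1,  0, 0]
  [ 0, -1,  1, 0]
  [ 0,  0, -1, 0]
  [ 0,  0,  0, 5]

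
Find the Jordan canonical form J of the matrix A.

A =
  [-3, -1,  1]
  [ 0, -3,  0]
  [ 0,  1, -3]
J_3(-3)

The characteristic polynomial is
  det(x·I − A) = x^3 + 9*x^2 + 27*x + 27 = (x + 3)^3

Eigenvalues and multiplicities (the geometric multiplicity of λ is n − rank(A − λI), which equals the number of Jordan blocks for λ):
  λ = -3: algebraic multiplicity = 3, geometric multiplicity = 1

Determining the block sizes for each eigenvalue:
  λ = -3: one block (gm = 1), so the single block has size am = 3 → block sizes [3]

Assembling the blocks gives a Jordan form
J =
  [-3,  1,  0]
  [ 0, -3,  1]
  [ 0,  0, -3]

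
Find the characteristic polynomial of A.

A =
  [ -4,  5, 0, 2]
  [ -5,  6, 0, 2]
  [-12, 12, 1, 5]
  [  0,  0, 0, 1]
x^4 - 4*x^3 + 6*x^2 - 4*x + 1

Expanding det(x·I − A) (e.g. by cofactor expansion or by noting that A is similar to its Jordan form J, which has the same characteristic polynomial as A) gives
  χ_A(x) = x^4 - 4*x^3 + 6*x^2 - 4*x + 1
which factors as (x - 1)^4. The eigenvalues (with algebraic multiplicities) are λ = 1 with multiplicity 4.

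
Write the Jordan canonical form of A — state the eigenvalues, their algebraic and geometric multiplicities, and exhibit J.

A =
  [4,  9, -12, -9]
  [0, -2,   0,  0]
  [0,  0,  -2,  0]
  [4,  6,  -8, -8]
J_2(-2) ⊕ J_1(-2) ⊕ J_1(-2)

The characteristic polynomial is
  det(x·I − A) = x^4 + 8*x^3 + 24*x^2 + 32*x + 16 = (x + 2)^4

Eigenvalues and multiplicities (the geometric multiplicity of λ is n − rank(A − λI), which equals the number of Jordan blocks for λ):
  λ = -2: algebraic multiplicity = 4, geometric multiplicity = 3

Determining the block sizes for each eigenvalue:
  λ = -2: 3 blocks summing to 4 forces exactly one block of size 2 and the rest size 1 → block sizes [2, 1, 1]

Assembling the blocks gives a Jordan form
J =
  [-2,  1,  0,  0]
  [ 0, -2,  0,  0]
  [ 0,  0, -2,  0]
  [ 0,  0,  0, -2]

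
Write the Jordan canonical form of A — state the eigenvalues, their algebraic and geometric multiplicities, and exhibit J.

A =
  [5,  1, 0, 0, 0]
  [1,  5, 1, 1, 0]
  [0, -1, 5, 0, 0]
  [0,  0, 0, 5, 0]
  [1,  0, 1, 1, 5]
J_3(5) ⊕ J_1(5) ⊕ J_1(5)

The characteristic polynomial is
  det(x·I − A) = x^5 - 25*x^4 + 250*x^3 - 1250*x^2 + 3125*x - 3125 = (x - 5)^5

Eigenvalues and multiplicities (the geometric multiplicity of λ is n − rank(A − λI), which equals the number of Jordan blocks for λ):
  λ = 5: algebraic multiplicity = 5, geometric multiplicity = 3

Determining the block sizes for each eigenvalue:
  λ = 5: with am = 5 and gm = 3, the partition is not yet determined (e.g. several partitions of 5 into 3 parts exist). Let N = A − (5)·I. Computing rank(N^1) = 2, rank(N^2) = 1, rank(N^3) = 0; the number of blocks of size ≥ j is rank(N^{j−1}) − rank(N^j), giving [3, 1, 1]. So we have 1 block(s) of size 3, 2 block(s) of size 1 → block sizes [3, 1, 1]

Assembling the blocks gives a Jordan form
J =
  [5, 1, 0, 0, 0]
  [0, 5, 1, 0, 0]
  [0, 0, 5, 0, 0]
  [0, 0, 0, 5, 0]
  [0, 0, 0, 0, 5]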